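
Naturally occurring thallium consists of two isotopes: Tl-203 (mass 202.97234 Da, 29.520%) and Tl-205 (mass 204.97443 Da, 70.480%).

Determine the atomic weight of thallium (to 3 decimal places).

204.383 Da

The abundance-weighted mean is 0.29520 × 202.97234 + 0.70480 × 204.97443
= 59.917435 + 144.465978 = 204.383413 Da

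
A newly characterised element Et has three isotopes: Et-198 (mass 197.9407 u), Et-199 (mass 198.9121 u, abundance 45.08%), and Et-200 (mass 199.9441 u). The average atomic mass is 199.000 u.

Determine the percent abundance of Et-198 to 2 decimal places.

23.90%

The remaining 54.92% is split between Et-198 (fraction x) and Et-200 (fraction 0.5492 − x).
Substituting: 197.9407x + 199.9441(0.5492 − x) = 109.33042532
(197.9407 − 199.9441)x = -0.4788744  ⇒  x = 0.23903, y = 0.31017
Et-198: 23.90%, Et-200: 31.02%.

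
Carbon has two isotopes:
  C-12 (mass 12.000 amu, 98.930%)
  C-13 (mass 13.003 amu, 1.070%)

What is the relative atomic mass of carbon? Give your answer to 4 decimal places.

The abundance-weighted mean is 0.98930 × 12.000 + 0.01070 × 13.003
= 11.87160 + 0.13913 = 12.01073 amu

12.0107 amu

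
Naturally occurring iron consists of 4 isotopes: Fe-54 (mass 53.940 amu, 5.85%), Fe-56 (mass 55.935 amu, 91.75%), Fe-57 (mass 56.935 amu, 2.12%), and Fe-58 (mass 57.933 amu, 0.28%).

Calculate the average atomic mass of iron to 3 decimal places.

55.845 amu

The abundance-weighted mean is 0.0585 × 53.940 + 0.9175 × 55.935 + 0.0212 × 56.935 + 0.0028 × 57.933
= 3.1555 + 51.3204 + 1.2070 + 0.1622 = 55.8451 amu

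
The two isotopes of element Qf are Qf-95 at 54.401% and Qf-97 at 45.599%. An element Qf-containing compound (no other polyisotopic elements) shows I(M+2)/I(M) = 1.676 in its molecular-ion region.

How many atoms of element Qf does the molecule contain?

The M+2/M ratio from n Qf atoms is n · q/p = n · 0.45599/0.54401.
n = 1.676 × 0.54401/0.45599 = 2.00 ≈ 2

2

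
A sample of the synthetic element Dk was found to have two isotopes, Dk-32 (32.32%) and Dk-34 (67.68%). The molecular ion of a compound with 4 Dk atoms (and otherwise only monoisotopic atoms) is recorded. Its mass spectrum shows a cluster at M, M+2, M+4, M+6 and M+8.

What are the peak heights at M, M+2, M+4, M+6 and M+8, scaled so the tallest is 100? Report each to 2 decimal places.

2.72 : 22.80 : 71.63 : 100.00 : 52.35

The 4 Dk atoms are independent, so intensities follow the terms of (0.3232 + 0.6768)^4.
P(M) = 0.3232^4 = 0.010912
P(M+2) = 4 × 0.3232^3 × 0.6768^1 = 0.091398
P(M+4) = 6 × 0.3232^2 × 0.6768^2 = 0.287088
P(M+6) = 4 × 0.3232^1 × 0.6768^3 = 0.400786
P(M+8) = 0.6768^4 = 0.209817
The M+6 peak is largest (0.400786); scaling to 100 gives 2.72 : 22.80 : 71.63 : 100.00 : 52.35.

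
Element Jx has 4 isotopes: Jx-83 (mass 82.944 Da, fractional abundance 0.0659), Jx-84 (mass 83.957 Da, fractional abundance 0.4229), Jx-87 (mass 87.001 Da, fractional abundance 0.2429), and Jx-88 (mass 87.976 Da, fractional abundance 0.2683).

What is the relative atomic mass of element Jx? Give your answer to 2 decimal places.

Average mass = Σ (abundance × isotope mass) = 0.0659 × 82.944 + 0.4229 × 83.957 + 0.2429 × 87.001 + 0.2683 × 87.976
= 5.4660 + 35.5054 + 21.1325 + 23.6040 = 85.7079 Da

85.71 Da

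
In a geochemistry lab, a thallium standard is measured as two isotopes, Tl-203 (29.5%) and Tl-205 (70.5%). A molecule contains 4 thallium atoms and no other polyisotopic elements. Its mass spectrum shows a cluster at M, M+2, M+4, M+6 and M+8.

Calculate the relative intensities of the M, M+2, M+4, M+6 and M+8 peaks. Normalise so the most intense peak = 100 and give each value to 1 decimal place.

Each Tl atom is independently Tl-203 (p = 0.295) or Tl-205 (q = 0.705); the cluster is the binomial expansion (p + q)^4.
P(M) = 0.295^4 = 0.007573
P(M+2) = 4 × 0.295^3 × 0.705^1 = 0.072396
P(M+4) = 6 × 0.295^2 × 0.705^2 = 0.259522
P(M+6) = 4 × 0.295^1 × 0.705^3 = 0.413475
P(M+8) = 0.705^4 = 0.247034
The M+6 peak is largest (0.413475); scaling to 100 gives 1.8 : 17.5 : 62.8 : 100.0 : 59.7.

1.8 : 17.5 : 62.8 : 100.0 : 59.7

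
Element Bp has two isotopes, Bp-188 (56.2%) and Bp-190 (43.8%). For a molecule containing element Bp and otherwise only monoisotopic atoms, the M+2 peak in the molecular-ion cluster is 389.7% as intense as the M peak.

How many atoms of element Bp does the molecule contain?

The M+2/M ratio from n Bp atoms is n · q/p = n · 0.438/0.562.
n = 3.897 × 0.562/0.438 = 5.00 ≈ 5

5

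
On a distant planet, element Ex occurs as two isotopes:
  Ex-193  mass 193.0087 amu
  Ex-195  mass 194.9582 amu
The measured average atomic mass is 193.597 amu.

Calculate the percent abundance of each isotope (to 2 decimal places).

Let x be the fractional abundance of Ex-193; then Ex-195 has abundance 1 − x.
193.0087·x + 194.9582·(1 − x) = 193.597
(193.0087 − 194.9582)·x = 193.597 − 194.9582
x = -1.3612 / -1.9495 = 0.69823 → 69.82% Ex-193, 30.18% Ex-195.

Ex-193: 69.82%, Ex-195: 30.18%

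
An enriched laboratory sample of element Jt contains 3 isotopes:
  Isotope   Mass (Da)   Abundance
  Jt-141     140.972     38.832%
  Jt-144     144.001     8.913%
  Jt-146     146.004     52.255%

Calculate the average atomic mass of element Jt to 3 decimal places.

The abundance-weighted mean is 0.38832 × 140.972 + 0.08913 × 144.001 + 0.52255 × 146.004
= 54.7422 + 12.8348 + 76.2944 = 143.8714 Da

143.871 Da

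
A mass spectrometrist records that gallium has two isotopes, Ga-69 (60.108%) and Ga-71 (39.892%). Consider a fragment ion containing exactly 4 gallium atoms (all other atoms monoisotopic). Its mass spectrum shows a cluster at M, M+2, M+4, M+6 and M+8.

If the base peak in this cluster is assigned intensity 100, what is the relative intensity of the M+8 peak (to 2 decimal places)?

(0.60108 + 0.39892)^4 gives M 0.1305, M+2 0.3465, M+4 0.3450, M+6 0.1526, M+8 0.0253; the largest is M+2.
P(M+2) = C(4,1) × 0.60108^3 × 0.39892^1 = 4 × 0.2171685 × 0.39892 = 0.346531 (base)
P(M+8) = C(4,4) × 0.60108^0 × 0.39892^4 = 1 × 1.0000 × 0.02532464 = 0.025325
Relative intensity = 0.025325 / 0.346531 × 100 = 7.31

7.31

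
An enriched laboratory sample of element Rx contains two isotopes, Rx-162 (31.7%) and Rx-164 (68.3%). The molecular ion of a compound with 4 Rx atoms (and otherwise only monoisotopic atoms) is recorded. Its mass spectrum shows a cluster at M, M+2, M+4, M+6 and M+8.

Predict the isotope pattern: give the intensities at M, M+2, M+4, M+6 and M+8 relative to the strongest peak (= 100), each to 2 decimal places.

The 4 Rx atoms are independent, so intensities follow the terms of (0.317 + 0.683)^4.
P(M) = 0.317^4 = 0.010098
P(M+2) = 4 × 0.317^3 × 0.683^1 = 0.087028
P(M+4) = 6 × 0.317^2 × 0.683^2 = 0.281262
P(M+6) = 4 × 0.317^1 × 0.683^3 = 0.404000
P(M+8) = 0.683^4 = 0.217612
The M+6 peak is largest (0.404000); scaling to 100 gives 2.50 : 21.54 : 69.62 : 100.00 : 53.86.

2.50 : 21.54 : 69.62 : 100.00 : 53.86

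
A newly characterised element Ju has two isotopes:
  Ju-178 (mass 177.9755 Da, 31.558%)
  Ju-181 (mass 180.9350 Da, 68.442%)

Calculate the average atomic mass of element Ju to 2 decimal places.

180.00 Da

Average mass = Σ (abundance × isotope mass) = 0.31558 × 177.9755 + 0.68442 × 180.9350
= 56.16551 + 123.83553 = 180.00104 Da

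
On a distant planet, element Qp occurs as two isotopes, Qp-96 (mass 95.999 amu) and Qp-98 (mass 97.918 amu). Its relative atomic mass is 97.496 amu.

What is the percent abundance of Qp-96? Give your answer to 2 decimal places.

Writing the weighted mean with unknown fraction x of Qp-96:
95.999·x + 97.918·(1 − x) = 97.496
(95.999 − 97.918)·x = 97.496 − 97.918
x = -0.422 / -1.919 = 0.21991 → 21.99% Qp-96, 78.01% Qp-98.

21.99%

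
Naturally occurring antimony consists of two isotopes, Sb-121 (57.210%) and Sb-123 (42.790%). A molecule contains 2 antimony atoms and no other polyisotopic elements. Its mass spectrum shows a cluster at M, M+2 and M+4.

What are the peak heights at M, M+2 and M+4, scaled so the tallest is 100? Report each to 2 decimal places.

Each Sb atom is independently Sb-121 (p = 0.57210) or Sb-123 (q = 0.42790); the cluster is the binomial expansion (p + q)^2.
P(M) = 0.57210^2 = 0.327298
P(M+2) = 2 × 0.57210^1 × 0.42790^1 = 0.489603
P(M+4) = 0.42790^2 = 0.183098
The M+2 peak is largest (0.489603); scaling to 100 gives 66.85 : 100.00 : 37.40.

66.85 : 100.00 : 37.40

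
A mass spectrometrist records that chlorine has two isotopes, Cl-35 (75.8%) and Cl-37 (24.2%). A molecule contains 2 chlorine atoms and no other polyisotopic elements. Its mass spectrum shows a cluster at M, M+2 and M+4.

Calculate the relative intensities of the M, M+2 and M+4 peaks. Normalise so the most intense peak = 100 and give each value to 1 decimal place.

100.0 : 63.9 : 10.2

Expanding (0.758 + 0.242)^2:
P(M) = 0.758^2 = 0.574564
P(M+2) = 2 × 0.758^1 × 0.242^1 = 0.366872
P(M+4) = 0.242^2 = 0.058564
The M peak is largest (0.574564); scaling to 100 gives 100.0 : 63.9 : 10.2.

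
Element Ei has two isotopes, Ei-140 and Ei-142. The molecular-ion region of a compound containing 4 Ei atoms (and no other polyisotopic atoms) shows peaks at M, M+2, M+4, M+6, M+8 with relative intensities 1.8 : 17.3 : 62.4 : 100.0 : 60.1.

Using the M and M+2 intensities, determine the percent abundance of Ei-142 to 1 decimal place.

70.6%

Write p for the Ei-140 fraction. I(M+2)/I(M) = [C(4,1)·p^3·(1−p)] / p^4 = 4·(1−p)/p = 17.3/1.8 = 9.6111
(1−p)/p = 9.6111/4 = 2.4028  ⇒  p = 1/(1 + 2.4028) = 0.2939
Ei-140: 29.4%, Ei-142: 70.6%.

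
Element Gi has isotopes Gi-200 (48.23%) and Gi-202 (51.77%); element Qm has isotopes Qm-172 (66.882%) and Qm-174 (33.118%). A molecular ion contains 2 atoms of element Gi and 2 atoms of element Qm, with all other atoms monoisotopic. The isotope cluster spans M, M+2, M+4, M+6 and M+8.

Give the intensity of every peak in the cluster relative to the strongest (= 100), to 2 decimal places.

28.38 : 89.04 : 100.00 : 47.32 : 8.02

Element Gi pattern (n=2): 0.23261329 : 0.49937342 : 0.26801329
Element Qm pattern (n=2): 0.44732019 : 0.44299962 : 0.10968019
Convolve the two distributions (both contribute in 2-u steps):
  M: 0.23261329×0.44732019 = 0.104053
  M+2: 0.23261329×0.44299962 + 0.49937342×0.44732019 = 0.326427
  M+4: 0.23261329×0.10968019 + 0.49937342×0.44299962 + 0.26801329×0.44732019 = 0.366623
  M+6: 0.49937342×0.10968019 + 0.26801329×0.44299962 = 0.173501
  M+8: 0.26801329×0.10968019 = 0.029396
Scale to base peak (0.366623) = 100: 28.38 : 89.04 : 100.00 : 47.32 : 8.02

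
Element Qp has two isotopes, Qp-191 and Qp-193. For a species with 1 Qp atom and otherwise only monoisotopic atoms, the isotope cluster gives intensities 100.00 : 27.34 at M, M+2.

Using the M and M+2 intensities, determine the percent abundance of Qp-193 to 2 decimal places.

21.47%

If p is the fraction of Qp that is Qp-191, then I(M+2)/I(M) = [C(1,1)·p^0·(1−p)] / p^1 = 1·(1−p)/p = 27.34/100.00 = 0.2734
(1−p)/p = 0.2734/1 = 0.2734  ⇒  p = 1/(1 + 0.2734) = 0.7853
Qp-191: 78.53%, Qp-193: 21.47%.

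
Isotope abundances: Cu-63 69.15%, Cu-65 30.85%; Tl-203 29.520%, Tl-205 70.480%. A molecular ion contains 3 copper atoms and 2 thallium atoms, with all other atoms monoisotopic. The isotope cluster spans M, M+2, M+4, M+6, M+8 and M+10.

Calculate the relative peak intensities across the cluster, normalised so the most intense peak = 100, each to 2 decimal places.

7.88 : 48.18 : 100.00 : 83.30 : 30.17 : 3.99

Copper pattern (n=3): 0.33065611 : 0.44254842 : 0.19743483 : 0.02936064
Thallium pattern (n=2): 0.08714304 : 0.41611392 : 0.49674304
Convolve the two distributions (both contribute in 2-u steps):
  M: 0.33065611×0.08714304 = 0.028814
  M+2: 0.33065611×0.41611392 + 0.44254842×0.08714304 = 0.176156
  M+4: 0.33065611×0.49674304 + 0.44254842×0.41611392 + 0.19743483×0.08714304 = 0.365607
  M+6: 0.44254842×0.49674304 + 0.19743483×0.41611392 + 0.02936064×0.08714304 = 0.304547
  M+8: 0.19743483×0.49674304 + 0.02936064×0.41611392 = 0.110292
  M+10: 0.02936064×0.49674304 = 0.014585
Scale to base peak (0.365607) = 100: 7.88 : 48.18 : 100.00 : 83.30 : 30.17 : 3.99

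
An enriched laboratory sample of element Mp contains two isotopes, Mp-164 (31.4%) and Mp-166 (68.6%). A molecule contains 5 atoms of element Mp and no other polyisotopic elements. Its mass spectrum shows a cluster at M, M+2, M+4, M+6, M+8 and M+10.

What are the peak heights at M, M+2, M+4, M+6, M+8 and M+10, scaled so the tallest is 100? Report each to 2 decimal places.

0.88 : 9.59 : 41.90 : 91.55 : 100.00 : 43.69

Expanding (0.314 + 0.686)^5:
P(M) = 0.314^5 = 0.003052
P(M+2) = 5 × 0.314^4 × 0.686^1 = 0.033344
P(M+4) = 10 × 0.314^3 × 0.686^2 = 0.145692
P(M+6) = 10 × 0.314^2 × 0.686^3 = 0.318296
P(M+8) = 5 × 0.314^1 × 0.686^4 = 0.347693
P(M+10) = 0.686^5 = 0.151922
The M+8 peak is largest (0.347693); scaling to 100 gives 0.88 : 9.59 : 41.90 : 91.55 : 100.00 : 43.69.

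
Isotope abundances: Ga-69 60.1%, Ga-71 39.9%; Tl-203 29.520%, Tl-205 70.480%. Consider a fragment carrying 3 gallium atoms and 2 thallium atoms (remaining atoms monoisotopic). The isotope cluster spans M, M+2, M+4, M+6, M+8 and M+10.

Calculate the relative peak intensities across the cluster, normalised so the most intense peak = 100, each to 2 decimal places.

Gallium pattern (n=3): 0.2170818 : 0.4323576 : 0.2870394 : 0.0635212
Thallium pattern (n=2): 0.08714304 : 0.41611392 : 0.49674304
Convolve the two distributions (both contribute in 2-u steps):
  M: 0.2170818×0.08714304 = 0.018917
  M+2: 0.2170818×0.41611392 + 0.4323576×0.08714304 = 0.128008
  M+4: 0.2170818×0.49674304 + 0.4323576×0.41611392 + 0.2870394×0.08714304 = 0.312757
  M+6: 0.4323576×0.49674304 + 0.2870394×0.41611392 + 0.0635212×0.08714304 = 0.339747
  M+8: 0.2870394×0.49674304 + 0.0635212×0.41611392 = 0.169017
  M+10: 0.0635212×0.49674304 = 0.031554
Scale to base peak (0.339747) = 100: 5.57 : 37.68 : 92.06 : 100.00 : 49.75 : 9.29

5.57 : 37.68 : 92.06 : 100.00 : 49.75 : 9.29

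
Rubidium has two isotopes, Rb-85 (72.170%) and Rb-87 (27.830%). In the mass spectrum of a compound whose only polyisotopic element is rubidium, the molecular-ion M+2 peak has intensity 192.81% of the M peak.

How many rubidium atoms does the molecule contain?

For n independent Rb atoms, I(M+2)/I(M) = n · (abundance Rb-87) / (abundance Rb-85) = n · 0.27830/0.72170.
n = 1.9281 × 0.72170/0.27830 = 5.00 ≈ 5

5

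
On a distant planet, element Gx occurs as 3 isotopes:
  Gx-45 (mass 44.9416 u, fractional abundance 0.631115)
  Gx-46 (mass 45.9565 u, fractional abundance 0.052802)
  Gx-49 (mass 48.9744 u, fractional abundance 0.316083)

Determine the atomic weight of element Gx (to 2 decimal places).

Weight each isotope mass by its fractional abundance: 0.631115 × 44.9416 + 0.052802 × 45.9565 + 0.316083 × 48.9744
= 28.36332 + 2.42660 + 15.47998 = 46.26990 u

46.27 u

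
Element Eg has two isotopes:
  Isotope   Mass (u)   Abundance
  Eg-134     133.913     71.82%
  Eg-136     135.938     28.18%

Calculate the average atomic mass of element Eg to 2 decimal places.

Weight each isotope mass by its fractional abundance: 0.7182 × 133.913 + 0.2818 × 135.938
= 96.1763 + 38.3073 = 134.4836 u

134.48 u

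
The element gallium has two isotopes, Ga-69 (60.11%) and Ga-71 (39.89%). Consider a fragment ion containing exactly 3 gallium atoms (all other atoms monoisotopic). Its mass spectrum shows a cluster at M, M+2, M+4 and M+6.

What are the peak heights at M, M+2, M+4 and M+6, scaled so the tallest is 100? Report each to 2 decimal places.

50.23 : 100.00 : 66.36 : 14.68

The 3 Ga atoms are independent, so intensities follow the terms of (0.6011 + 0.3989)^3.
P(M) = 0.6011^3 = 0.217190
P(M+2) = 3 × 0.6011^2 × 0.3989^1 = 0.432393
P(M+4) = 3 × 0.6011^1 × 0.3989^2 = 0.286943
P(M+6) = 0.3989^3 = 0.063473
The M+2 peak is largest (0.432393); scaling to 100 gives 50.23 : 100.00 : 66.36 : 14.68.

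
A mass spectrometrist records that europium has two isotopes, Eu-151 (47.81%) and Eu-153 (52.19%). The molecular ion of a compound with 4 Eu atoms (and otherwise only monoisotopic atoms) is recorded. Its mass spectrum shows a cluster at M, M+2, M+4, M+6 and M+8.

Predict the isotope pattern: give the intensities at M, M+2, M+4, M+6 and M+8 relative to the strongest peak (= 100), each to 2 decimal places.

The 4 Eu atoms are independent, so intensities follow the terms of (0.4781 + 0.5219)^4.
P(M) = 0.4781^4 = 0.052249
P(M+2) = 4 × 0.4781^3 × 0.5219^1 = 0.228141
P(M+4) = 6 × 0.4781^2 × 0.5219^2 = 0.373563
P(M+6) = 4 × 0.4781^1 × 0.5219^3 = 0.271857
P(M+8) = 0.5219^4 = 0.074191
The M+4 peak is largest (0.373563); scaling to 100 gives 13.99 : 61.07 : 100.00 : 72.77 : 19.86.

13.99 : 61.07 : 100.00 : 72.77 : 19.86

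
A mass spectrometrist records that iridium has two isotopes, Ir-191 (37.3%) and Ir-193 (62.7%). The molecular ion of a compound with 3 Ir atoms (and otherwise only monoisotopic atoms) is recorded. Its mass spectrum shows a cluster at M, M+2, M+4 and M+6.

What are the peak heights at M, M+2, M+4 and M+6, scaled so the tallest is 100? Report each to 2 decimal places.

11.80 : 59.49 : 100.00 : 56.03

The 3 Ir atoms are independent, so intensities follow the terms of (0.373 + 0.627)^3.
P(M) = 0.373^3 = 0.051895
P(M+2) = 3 × 0.373^2 × 0.627^1 = 0.261702
P(M+4) = 3 × 0.373^1 × 0.627^2 = 0.439911
P(M+6) = 0.627^3 = 0.246492
The M+4 peak is largest (0.439911); scaling to 100 gives 11.80 : 59.49 : 100.00 : 56.03.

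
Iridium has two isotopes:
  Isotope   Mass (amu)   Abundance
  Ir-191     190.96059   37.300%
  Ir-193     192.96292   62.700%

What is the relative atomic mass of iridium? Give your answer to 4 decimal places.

192.2161 amu

Ar = Σ fᵢ·mᵢ = 0.37300 × 190.96059 + 0.62700 × 192.96292
= 71.228300 + 120.987751 = 192.216051 amu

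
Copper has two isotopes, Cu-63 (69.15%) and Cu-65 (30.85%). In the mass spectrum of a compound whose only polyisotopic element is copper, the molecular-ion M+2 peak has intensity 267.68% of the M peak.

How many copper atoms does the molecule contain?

6

The M+2/M ratio from n Cu atoms is n · q/p = n · 0.3085/0.6915.
n = 2.6768 × 0.6915/0.3085 = 6.00 ≈ 6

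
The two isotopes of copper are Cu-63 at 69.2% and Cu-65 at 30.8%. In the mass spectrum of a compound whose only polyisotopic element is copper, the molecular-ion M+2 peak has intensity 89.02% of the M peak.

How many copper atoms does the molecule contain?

With n Cu atoms, P(M+2)/P(M) = C(n,1)·p^(n−1)q / p^n = n·q/p = n · 0.308/0.692.
n = 0.8902 × 0.692/0.308 = 2.00 ≈ 2

2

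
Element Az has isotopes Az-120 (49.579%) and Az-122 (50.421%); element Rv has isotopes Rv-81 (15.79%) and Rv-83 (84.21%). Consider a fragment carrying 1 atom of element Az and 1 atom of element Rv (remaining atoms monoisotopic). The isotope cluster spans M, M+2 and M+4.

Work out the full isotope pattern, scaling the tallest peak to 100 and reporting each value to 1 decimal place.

15.7 : 100.0 : 85.4

Element Az pattern (n=1): 0.49579 : 0.50421
Element Rv pattern (n=1): 0.1579 : 0.8421
Convolve the two distributions (both contribute in 2-u steps):
  M: 0.49579×0.1579 = 0.078285
  M+2: 0.49579×0.8421 + 0.50421×0.1579 = 0.497120
  M+4: 0.50421×0.8421 = 0.424595
Scale to base peak (0.497120) = 100: 15.7 : 100.0 : 85.4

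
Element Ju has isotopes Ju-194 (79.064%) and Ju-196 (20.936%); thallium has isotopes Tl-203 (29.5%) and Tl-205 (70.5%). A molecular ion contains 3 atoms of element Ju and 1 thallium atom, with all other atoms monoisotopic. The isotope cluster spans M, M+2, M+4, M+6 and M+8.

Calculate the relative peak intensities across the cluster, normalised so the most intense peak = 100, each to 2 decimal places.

Element Ju pattern (n=3): 0.49423824 : 0.3926201 : 0.10396507 : 0.00917659
Thallium pattern (n=1): 0.2950 : 0.7050
Convolve the two distributions (both contribute in 2-u steps):
  M: 0.49423824×0.2950 = 0.145800
  M+2: 0.49423824×0.7050 + 0.3926201×0.2950 = 0.464261
  M+4: 0.3926201×0.7050 + 0.10396507×0.2950 = 0.307467
  M+6: 0.10396507×0.7050 + 0.00917659×0.2950 = 0.076002
  M+8: 0.00917659×0.7050 = 0.006469
Scale to base peak (0.464261) = 100: 31.40 : 100.00 : 66.23 : 16.37 : 1.39

31.40 : 100.00 : 66.23 : 16.37 : 1.39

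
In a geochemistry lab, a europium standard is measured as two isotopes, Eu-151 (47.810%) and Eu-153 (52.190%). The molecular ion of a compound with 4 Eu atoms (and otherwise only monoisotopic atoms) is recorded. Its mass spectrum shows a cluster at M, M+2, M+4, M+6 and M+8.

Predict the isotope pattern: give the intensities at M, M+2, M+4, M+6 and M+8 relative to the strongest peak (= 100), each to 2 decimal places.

13.99 : 61.07 : 100.00 : 72.77 : 19.86

The 4 Eu atoms are independent, so intensities follow the terms of (0.47810 + 0.52190)^4.
P(M) = 0.47810^4 = 0.052249
P(M+2) = 4 × 0.47810^3 × 0.52190^1 = 0.228141
P(M+4) = 6 × 0.47810^2 × 0.52190^2 = 0.373563
P(M+6) = 4 × 0.47810^1 × 0.52190^3 = 0.271857
P(M+8) = 0.52190^4 = 0.074191
The M+4 peak is largest (0.373563); scaling to 100 gives 13.99 : 61.07 : 100.00 : 72.77 : 19.86.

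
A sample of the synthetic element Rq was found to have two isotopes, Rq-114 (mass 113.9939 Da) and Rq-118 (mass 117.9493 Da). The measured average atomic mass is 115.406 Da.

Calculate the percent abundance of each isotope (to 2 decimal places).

Rq-114: 64.30%, Rq-118: 35.70%

With x = fraction of Rq-114 (so Rq-118 is 1 − x):
113.9939·x + 117.9493·(1 − x) = 115.406
(113.9939 − 117.9493)·x = 115.406 − 117.9493
x = -2.5433 / -3.9554 = 0.64299 → 64.30% Rq-114, 35.70% Rq-118.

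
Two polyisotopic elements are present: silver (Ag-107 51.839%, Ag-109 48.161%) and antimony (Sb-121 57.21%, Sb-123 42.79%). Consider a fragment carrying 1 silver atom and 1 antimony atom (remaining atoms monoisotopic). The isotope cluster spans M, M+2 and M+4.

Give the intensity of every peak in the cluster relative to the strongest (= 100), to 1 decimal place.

Silver pattern (n=1): 0.51839 : 0.48161
Antimony pattern (n=1): 0.5721 : 0.4279
Convolve the two distributions (both contribute in 2-u steps):
  M: 0.51839×0.5721 = 0.296571
  M+2: 0.51839×0.4279 + 0.48161×0.5721 = 0.497348
  M+4: 0.48161×0.4279 = 0.206081
Scale to base peak (0.497348) = 100: 59.6 : 100.0 : 41.4

59.6 : 100.0 : 41.4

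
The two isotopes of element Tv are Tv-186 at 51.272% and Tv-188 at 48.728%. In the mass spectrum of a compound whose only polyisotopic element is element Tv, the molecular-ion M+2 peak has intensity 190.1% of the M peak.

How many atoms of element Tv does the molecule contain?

2

With n Tv atoms, P(M+2)/P(M) = C(n,1)·p^(n−1)q / p^n = n·q/p = n · 0.48728/0.51272.
n = 1.901 × 0.51272/0.48728 = 2.00 ≈ 2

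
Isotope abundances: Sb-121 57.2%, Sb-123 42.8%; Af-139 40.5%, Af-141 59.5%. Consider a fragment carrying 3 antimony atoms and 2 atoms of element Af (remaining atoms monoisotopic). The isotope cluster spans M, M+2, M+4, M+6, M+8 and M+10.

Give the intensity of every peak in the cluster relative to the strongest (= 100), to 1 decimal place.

9.6 : 49.7 : 100.0 : 97.8 : 46.5 : 8.7

Antimony pattern (n=3): 0.18714925 : 0.42010426 : 0.31434374 : 0.07840275
Element Af pattern (n=2): 0.164025 : 0.48195 : 0.354025
Convolve the two distributions (both contribute in 2-u steps):
  M: 0.18714925×0.164025 = 0.030697
  M+2: 0.18714925×0.48195 + 0.42010426×0.164025 = 0.159104
  M+4: 0.18714925×0.354025 + 0.42010426×0.48195 + 0.31434374×0.164025 = 0.320285
  M+6: 0.42010426×0.354025 + 0.31434374×0.48195 + 0.07840275×0.164025 = 0.313085
  M+8: 0.31434374×0.354025 + 0.07840275×0.48195 = 0.149072
  M+10: 0.07840275×0.354025 = 0.027757
Scale to base peak (0.320285) = 100: 9.6 : 49.7 : 100.0 : 97.8 : 46.5 : 8.7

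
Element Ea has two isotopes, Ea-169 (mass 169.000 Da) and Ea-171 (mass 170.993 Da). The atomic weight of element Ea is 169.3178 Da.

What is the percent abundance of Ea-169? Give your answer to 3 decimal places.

With x = fraction of Ea-169 (so Ea-171 is 1 − x):
169.000·x + 170.993·(1 − x) = 169.3178
(169.000 − 170.993)·x = 169.3178 − 170.993
x = -1.6752 / -1.993 = 0.84054 → 84.054% Ea-169, 15.946% Ea-171.

84.054%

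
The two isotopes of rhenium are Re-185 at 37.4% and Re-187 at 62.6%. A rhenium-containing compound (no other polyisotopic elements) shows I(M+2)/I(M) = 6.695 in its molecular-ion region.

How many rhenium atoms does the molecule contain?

The M+2/M ratio from n Re atoms is n · q/p = n · 0.626/0.374.
n = 6.695 × 0.374/0.626 = 4.00 ≈ 4

4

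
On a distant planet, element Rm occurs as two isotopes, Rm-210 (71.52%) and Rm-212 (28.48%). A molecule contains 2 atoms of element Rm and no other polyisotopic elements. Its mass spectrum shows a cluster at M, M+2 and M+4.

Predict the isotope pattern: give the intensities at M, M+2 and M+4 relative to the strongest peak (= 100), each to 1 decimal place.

Each Rm atom is independently Rm-210 (p = 0.7152) or Rm-212 (q = 0.2848); the cluster is the binomial expansion (p + q)^2.
P(M) = 0.7152^2 = 0.511511
P(M+2) = 2 × 0.7152^1 × 0.2848^1 = 0.407378
P(M+4) = 0.2848^2 = 0.081111
The M peak is largest (0.511511); scaling to 100 gives 100.0 : 79.6 : 15.9.

100.0 : 79.6 : 15.9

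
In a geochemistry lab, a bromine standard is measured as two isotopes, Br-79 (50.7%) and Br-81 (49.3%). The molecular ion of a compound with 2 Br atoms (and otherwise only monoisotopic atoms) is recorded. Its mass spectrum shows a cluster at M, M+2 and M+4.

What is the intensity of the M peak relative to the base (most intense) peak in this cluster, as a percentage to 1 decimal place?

(0.507 + 0.493)^2 gives M 0.2570, M+2 0.4999, M+4 0.2430; the largest is M+2.
P(M+2) = C(2,1) × 0.507^1 × 0.493^1 = 2 × 0.5070 × 0.4930 = 0.499902 (base)
P(M) = C(2,0) × 0.507^2 × 0.493^0 = 1 × 0.257049 × 1.0000 = 0.257049
Relative intensity = 0.257049 / 0.499902 × 100 = 51.4

51.4%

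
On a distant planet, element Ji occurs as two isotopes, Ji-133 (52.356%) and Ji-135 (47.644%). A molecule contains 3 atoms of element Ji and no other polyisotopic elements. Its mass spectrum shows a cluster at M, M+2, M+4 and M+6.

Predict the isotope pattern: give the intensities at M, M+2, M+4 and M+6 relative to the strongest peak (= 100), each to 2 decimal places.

The 3 Ji atoms are independent, so intensities follow the terms of (0.52356 + 0.47644)^3.
P(M) = 0.52356^3 = 0.143516
P(M+2) = 3 × 0.52356^2 × 0.47644^1 = 0.391798
P(M+4) = 3 × 0.52356^1 × 0.47644^2 = 0.356537
P(M+6) = 0.47644^3 = 0.108150
The M+2 peak is largest (0.391798); scaling to 100 gives 36.63 : 100.00 : 91.00 : 27.60.

36.63 : 100.00 : 91.00 : 27.60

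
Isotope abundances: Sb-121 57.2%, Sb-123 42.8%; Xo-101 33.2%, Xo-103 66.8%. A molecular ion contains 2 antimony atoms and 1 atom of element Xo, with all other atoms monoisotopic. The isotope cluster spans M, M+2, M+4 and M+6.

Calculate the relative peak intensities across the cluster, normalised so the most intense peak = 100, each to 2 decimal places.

Antimony pattern (n=2): 0.327184 : 0.489632 : 0.183184
Element Xo pattern (n=1): 0.3320 : 0.6680
Convolve the two distributions (both contribute in 2-u steps):
  M: 0.327184×0.3320 = 0.108625
  M+2: 0.327184×0.6680 + 0.489632×0.3320 = 0.381117
  M+4: 0.489632×0.6680 + 0.183184×0.3320 = 0.387891
  M+6: 0.183184×0.6680 = 0.122367
Scale to base peak (0.387891) = 100: 28.00 : 98.25 : 100.00 : 31.55

28.00 : 98.25 : 100.00 : 31.55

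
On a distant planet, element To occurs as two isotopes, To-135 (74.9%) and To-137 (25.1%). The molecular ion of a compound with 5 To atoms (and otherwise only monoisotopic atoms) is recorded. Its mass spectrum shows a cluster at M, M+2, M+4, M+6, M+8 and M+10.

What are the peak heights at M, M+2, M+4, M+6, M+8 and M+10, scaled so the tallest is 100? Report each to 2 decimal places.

59.68 : 100.00 : 67.02 : 22.46 : 3.76 : 0.25

The 5 To atoms are independent, so intensities follow the terms of (0.749 + 0.251)^5.
P(M) = 0.749^5 = 0.235727
P(M+2) = 5 × 0.749^4 × 0.251^1 = 0.394976
P(M+4) = 10 × 0.749^3 × 0.251^2 = 0.264724
P(M+6) = 10 × 0.749^2 × 0.251^3 = 0.088712
P(M+8) = 5 × 0.749^1 × 0.251^4 = 0.014864
P(M+10) = 0.251^5 = 0.000996
The M+2 peak is largest (0.394976); scaling to 100 gives 59.68 : 100.00 : 67.02 : 22.46 : 3.76 : 0.25.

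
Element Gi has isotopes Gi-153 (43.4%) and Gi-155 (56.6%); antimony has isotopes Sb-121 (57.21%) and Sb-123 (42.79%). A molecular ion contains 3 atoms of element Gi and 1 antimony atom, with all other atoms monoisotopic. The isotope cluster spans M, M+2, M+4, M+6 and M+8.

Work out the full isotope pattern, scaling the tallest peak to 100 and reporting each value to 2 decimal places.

Element Gi pattern (n=3): 0.0817465 : 0.31982849 : 0.41710351 : 0.1813215
Antimony pattern (n=1): 0.5721 : 0.4279
Convolve the two distributions (both contribute in 2-u steps):
  M: 0.0817465×0.5721 = 0.046767
  M+2: 0.0817465×0.4279 + 0.31982849×0.5721 = 0.217953
  M+4: 0.31982849×0.4279 + 0.41710351×0.5721 = 0.375480
  M+6: 0.41710351×0.4279 + 0.1813215×0.5721 = 0.282213
  M+8: 0.1813215×0.4279 = 0.077587
Scale to base peak (0.375480) = 100: 12.46 : 58.05 : 100.00 : 75.16 : 20.66

12.46 : 58.05 : 100.00 : 75.16 : 20.66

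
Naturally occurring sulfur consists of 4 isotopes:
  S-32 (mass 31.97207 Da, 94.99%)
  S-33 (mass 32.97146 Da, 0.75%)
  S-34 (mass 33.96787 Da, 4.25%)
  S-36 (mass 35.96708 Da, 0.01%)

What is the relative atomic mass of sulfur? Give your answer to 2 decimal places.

32.06 Da

Average mass = Σ (abundance × isotope mass) = 0.9499 × 31.97207 + 0.0075 × 32.97146 + 0.0425 × 33.96787 + 0.0001 × 35.96708
= 30.370269 + 0.247286 + 1.443634 + 0.003597 = 32.064786 Da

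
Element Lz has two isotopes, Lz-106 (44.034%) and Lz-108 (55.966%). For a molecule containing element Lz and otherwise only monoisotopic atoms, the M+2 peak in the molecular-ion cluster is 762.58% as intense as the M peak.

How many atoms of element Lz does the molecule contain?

For n independent Lz atoms, I(M+2)/I(M) = n · (abundance Lz-108) / (abundance Lz-106) = n · 0.55966/0.44034.
n = 7.6258 × 0.44034/0.55966 = 6.00 ≈ 6

6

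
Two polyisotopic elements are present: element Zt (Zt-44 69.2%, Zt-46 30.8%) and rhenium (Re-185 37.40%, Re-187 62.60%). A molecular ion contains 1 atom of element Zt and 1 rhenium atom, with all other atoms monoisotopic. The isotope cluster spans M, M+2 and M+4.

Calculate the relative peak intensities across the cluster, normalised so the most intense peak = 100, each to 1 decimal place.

Element Zt pattern (n=1): 0.6920 : 0.3080
Rhenium pattern (n=1): 0.3740 : 0.6260
Convolve the two distributions (both contribute in 2-u steps):
  M: 0.6920×0.3740 = 0.258808
  M+2: 0.6920×0.6260 + 0.3080×0.3740 = 0.548384
  M+4: 0.3080×0.6260 = 0.192808
Scale to base peak (0.548384) = 100: 47.2 : 100.0 : 35.2

47.2 : 100.0 : 35.2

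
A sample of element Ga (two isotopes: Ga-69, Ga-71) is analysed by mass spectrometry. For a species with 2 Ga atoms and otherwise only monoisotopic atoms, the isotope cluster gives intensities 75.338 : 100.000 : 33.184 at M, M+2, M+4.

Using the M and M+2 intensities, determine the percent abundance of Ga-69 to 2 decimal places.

Write p for the Ga-69 fraction. I(M+2)/I(M) = [C(2,1)·p^1·(1−p)] / p^2 = 2·(1−p)/p = 100.000/75.338 = 1.3274
(1−p)/p = 1.3274/2 = 0.6637  ⇒  p = 1/(1 + 0.6637) = 0.6011
Ga-69: 60.11%, Ga-71: 39.89%.

60.11%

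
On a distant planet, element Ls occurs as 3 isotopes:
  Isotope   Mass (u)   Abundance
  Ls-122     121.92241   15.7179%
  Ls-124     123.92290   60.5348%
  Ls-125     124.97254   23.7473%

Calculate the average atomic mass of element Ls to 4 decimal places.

Weight each isotope mass by its fractional abundance: 0.157179 × 121.92241 + 0.605348 × 123.92290 + 0.237473 × 124.97254
= 19.163642 + 75.016480 + 29.677604 = 123.857726 u

123.8577 u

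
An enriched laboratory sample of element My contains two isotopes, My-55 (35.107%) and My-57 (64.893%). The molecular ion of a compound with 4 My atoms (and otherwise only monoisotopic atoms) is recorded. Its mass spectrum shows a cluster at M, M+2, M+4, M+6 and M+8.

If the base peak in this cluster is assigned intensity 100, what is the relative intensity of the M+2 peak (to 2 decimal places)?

(0.35107 + 0.64893)^4 gives M 0.0152, M+2 0.1123, M+4 0.3114, M+6 0.3837, M+8 0.1773; the largest is M+6.
P(M+6) = C(4,3) × 0.35107^1 × 0.64893^3 = 4 × 0.35107 × 0.27327101 = 0.383749 (base)
P(M+2) = C(4,1) × 0.35107^3 × 0.64893^1 = 4 × 0.04326943 × 0.64893 = 0.112315
Relative intensity = 0.112315 / 0.383749 × 100 = 29.27

29.27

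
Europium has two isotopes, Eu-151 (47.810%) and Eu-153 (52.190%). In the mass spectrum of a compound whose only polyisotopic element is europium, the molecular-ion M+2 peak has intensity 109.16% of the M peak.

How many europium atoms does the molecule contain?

1

The M+2/M ratio from n Eu atoms is n · q/p = n · 0.52190/0.47810.
n = 1.0916 × 0.47810/0.52190 = 1.00 ≈ 1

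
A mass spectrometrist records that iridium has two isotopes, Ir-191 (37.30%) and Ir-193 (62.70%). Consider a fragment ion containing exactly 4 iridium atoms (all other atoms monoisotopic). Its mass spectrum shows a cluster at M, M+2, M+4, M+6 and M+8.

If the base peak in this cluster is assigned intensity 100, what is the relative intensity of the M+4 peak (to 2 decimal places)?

(0.3730 + 0.6270)^4 gives M 0.0194, M+2 0.1302, M+4 0.3282, M+6 0.3678, M+8 0.1546; the largest is M+6.
P(M+6) = C(4,3) × 0.3730^1 × 0.6270^3 = 4 × 0.3730 × 0.24649188 = 0.367766 (base)
P(M+4) = C(4,2) × 0.3730^2 × 0.6270^2 = 6 × 0.139129 × 0.393129 = 0.328174
Relative intensity = 0.328174 / 0.367766 × 100 = 89.23

89.23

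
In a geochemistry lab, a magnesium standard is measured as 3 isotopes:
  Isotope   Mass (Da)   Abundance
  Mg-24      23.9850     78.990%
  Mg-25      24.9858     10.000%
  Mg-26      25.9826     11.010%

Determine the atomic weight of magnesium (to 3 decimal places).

24.305 Da

Weight each isotope mass by its fractional abundance: 0.78990 × 23.9850 + 0.10000 × 24.9858 + 0.11010 × 25.9826
= 18.94575 + 2.49858 + 2.86068 = 24.30501 Da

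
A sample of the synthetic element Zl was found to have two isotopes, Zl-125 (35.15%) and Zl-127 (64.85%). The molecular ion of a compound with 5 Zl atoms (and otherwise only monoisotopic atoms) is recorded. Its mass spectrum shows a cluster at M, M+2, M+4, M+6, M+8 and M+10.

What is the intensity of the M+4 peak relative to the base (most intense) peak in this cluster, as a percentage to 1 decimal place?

54.2%

(0.3515 + 0.6485)^5 gives M 0.0054, M+2 0.0495, M+4 0.1826, M+6 0.3370, M+8 0.3108, M+10 0.1147; the largest is M+6.
P(M+6) = C(5,3) × 0.3515^2 × 0.6485^3 = 10 × 0.12355225 × 0.27272813 = 0.336962 (base)
P(M+4) = C(5,2) × 0.3515^3 × 0.6485^2 = 10 × 0.04342862 × 0.42055225 = 0.182640
Relative intensity = 0.182640 / 0.336962 × 100 = 54.2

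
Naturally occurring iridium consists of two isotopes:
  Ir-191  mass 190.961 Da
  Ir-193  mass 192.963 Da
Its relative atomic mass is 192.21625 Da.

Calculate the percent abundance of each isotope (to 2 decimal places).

Let x be the fractional abundance of Ir-191; then Ir-193 has abundance 1 − x.
190.961·x + 192.963·(1 − x) = 192.21625
(190.961 − 192.963)·x = 192.21625 − 192.963
x = -0.74675 / -2.002 = 0.37300 → 37.30% Ir-191, 62.70% Ir-193.

Ir-191: 37.30%, Ir-193: 62.70%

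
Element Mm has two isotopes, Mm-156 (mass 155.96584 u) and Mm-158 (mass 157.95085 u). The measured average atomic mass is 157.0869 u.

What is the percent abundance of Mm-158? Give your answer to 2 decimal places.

56.48%

Let x be the fractional abundance of Mm-156; then Mm-158 has abundance 1 − x.
155.96584·x + 157.95085·(1 − x) = 157.0869
(155.96584 − 157.95085)·x = 157.0869 − 157.95085
x = -0.86395 / -1.98501 = 0.43524 → 43.52% Mm-156, 56.48% Mm-158.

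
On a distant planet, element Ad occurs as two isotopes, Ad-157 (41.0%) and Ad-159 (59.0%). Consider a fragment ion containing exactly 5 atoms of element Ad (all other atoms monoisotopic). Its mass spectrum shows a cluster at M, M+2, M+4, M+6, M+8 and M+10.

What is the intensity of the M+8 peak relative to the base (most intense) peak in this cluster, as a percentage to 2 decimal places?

71.95%

Binomial terms of (0.410 + 0.590)^5: M 0.0116, M+2 0.0834, M+4 0.2399, M+6 0.3452, M+8 0.2484, M+10 0.0715 → M+6 is the base peak.
P(M+6) = C(5,3) × 0.410^2 × 0.590^3 = 10 × 0.1681 × 0.205379 = 0.345242 (base)
P(M+8) = C(5,4) × 0.410^1 × 0.590^4 = 5 × 0.4100 × 0.12117361 = 0.248406
Relative intensity = 0.248406 / 0.345242 × 100 = 71.95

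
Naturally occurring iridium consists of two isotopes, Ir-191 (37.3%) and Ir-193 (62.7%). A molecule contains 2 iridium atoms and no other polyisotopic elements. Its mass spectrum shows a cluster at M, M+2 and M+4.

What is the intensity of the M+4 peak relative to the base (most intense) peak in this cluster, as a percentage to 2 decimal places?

84.05%

Term probabilities: M 0.1391, M+2 0.4677, M+4 0.3931. Base peak = M+2.
P(M+2) = C(2,1) × 0.373^1 × 0.627^1 = 2 × 0.3730 × 0.6270 = 0.467742 (base)
P(M+4) = C(2,2) × 0.373^0 × 0.627^2 = 1 × 1.0000 × 0.393129 = 0.393129
Relative intensity = 0.393129 / 0.467742 × 100 = 84.05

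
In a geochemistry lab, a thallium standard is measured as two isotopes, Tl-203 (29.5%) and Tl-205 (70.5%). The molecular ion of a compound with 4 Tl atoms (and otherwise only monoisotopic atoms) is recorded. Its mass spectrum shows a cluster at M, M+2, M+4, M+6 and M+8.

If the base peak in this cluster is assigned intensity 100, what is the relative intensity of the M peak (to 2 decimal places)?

1.83

(0.295 + 0.705)^4 gives M 0.0076, M+2 0.0724, M+4 0.2595, M+6 0.4135, M+8 0.2470; the largest is M+6.
P(M+6) = C(4,3) × 0.295^1 × 0.705^3 = 4 × 0.2950 × 0.35040263 = 0.413475 (base)
P(M) = C(4,0) × 0.295^4 × 0.705^0 = 1 × 0.00757335 × 1.0000 = 0.007573
Relative intensity = 0.007573 / 0.413475 × 100 = 1.83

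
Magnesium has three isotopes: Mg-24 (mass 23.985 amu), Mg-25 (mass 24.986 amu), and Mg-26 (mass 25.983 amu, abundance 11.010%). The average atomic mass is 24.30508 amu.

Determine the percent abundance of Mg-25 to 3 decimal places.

10.000%

The remaining 88.990% is split between Mg-24 (fraction x) and Mg-25 (fraction 0.88990 − x).
Substituting: 23.985x + 24.986(0.88990 − x) = 21.4443517
(23.985 − 24.986)x = -0.7906897  ⇒  x = 0.78990, y = 0.10000
Mg-24: 78.990%, Mg-25: 10.000%.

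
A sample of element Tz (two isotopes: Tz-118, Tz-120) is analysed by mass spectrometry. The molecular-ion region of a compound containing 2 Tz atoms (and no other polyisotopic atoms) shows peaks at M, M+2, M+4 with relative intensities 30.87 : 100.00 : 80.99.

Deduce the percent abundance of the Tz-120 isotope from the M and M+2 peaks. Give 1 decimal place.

61.8%

If p is the fraction of Tz that is Tz-118, then I(M+2)/I(M) = [C(2,1)·p^1·(1−p)] / p^2 = 2·(1−p)/p = 100.00/30.87 = 3.2394
(1−p)/p = 3.2394/2 = 1.6197  ⇒  p = 1/(1 + 1.6197) = 0.3817
Tz-118: 38.2%, Tz-120: 61.8%.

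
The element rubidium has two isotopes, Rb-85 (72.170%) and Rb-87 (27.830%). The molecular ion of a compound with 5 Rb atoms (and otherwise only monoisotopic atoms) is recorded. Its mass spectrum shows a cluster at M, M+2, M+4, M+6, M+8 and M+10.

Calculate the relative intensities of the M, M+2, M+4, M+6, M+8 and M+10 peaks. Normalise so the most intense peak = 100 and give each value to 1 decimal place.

The 5 Rb atoms are independent, so intensities follow the terms of (0.72170 + 0.27830)^5.
P(M) = 0.72170^5 = 0.195787
P(M+2) = 5 × 0.72170^4 × 0.27830^1 = 0.377494
P(M+4) = 10 × 0.72170^3 × 0.27830^2 = 0.291136
P(M+6) = 10 × 0.72170^2 × 0.27830^3 = 0.112267
P(M+8) = 5 × 0.72170^1 × 0.27830^4 = 0.021646
P(M+10) = 0.27830^5 = 0.001669
The M+2 peak is largest (0.377494); scaling to 100 gives 51.9 : 100.0 : 77.1 : 29.7 : 5.7 : 0.4.

51.9 : 100.0 : 77.1 : 29.7 : 5.7 : 0.4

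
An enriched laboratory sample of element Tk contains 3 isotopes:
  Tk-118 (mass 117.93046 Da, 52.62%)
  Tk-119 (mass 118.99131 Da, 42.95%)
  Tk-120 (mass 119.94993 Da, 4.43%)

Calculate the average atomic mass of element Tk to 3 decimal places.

118.476 Da

The abundance-weighted mean is 0.5262 × 117.93046 + 0.4295 × 118.99131 + 0.0443 × 119.94993
= 62.055008 + 51.106768 + 5.313782 = 118.475558 Da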